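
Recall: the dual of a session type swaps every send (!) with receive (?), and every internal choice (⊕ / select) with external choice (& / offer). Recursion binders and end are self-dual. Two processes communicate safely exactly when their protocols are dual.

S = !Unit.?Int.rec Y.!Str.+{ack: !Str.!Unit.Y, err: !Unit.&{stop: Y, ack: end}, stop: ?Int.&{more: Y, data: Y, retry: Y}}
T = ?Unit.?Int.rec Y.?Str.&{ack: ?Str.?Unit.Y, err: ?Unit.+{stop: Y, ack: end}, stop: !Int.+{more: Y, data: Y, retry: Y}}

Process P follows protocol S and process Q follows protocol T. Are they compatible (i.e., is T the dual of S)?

!Unit ‖ ?Unit  ok
  ?Int ‖ ?Int  ✗ same direction on both sides — not dual

NO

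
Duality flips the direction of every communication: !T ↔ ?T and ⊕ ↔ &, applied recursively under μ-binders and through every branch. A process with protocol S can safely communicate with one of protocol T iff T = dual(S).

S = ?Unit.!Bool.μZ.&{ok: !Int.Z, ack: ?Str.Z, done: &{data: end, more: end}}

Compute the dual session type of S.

!Unit.?Bool.μZ.⊕{ok: ?Int.Z, ack: !Str.Z, done: ⊕{data: end, more: end}}

?Unit ↦ !Unit
  !Bool ↦ ?Bool
    μZ ↦ μZ  (μ self-dual)
      &{ok,ack,done} ↦ ⊕{ok,ack,done}  (&→⊕)
        [ok]
          !Int ↦ ?Int
            dual(Z) = Z
        [ack]
          ?Str ↦ !Str
            dual(Z) = Z
        [done]
          &{data,more} ↦ ⊕{data,more}  (&→⊕)
            [data]
              dual(end) = end
            [more]
              dual(end) = end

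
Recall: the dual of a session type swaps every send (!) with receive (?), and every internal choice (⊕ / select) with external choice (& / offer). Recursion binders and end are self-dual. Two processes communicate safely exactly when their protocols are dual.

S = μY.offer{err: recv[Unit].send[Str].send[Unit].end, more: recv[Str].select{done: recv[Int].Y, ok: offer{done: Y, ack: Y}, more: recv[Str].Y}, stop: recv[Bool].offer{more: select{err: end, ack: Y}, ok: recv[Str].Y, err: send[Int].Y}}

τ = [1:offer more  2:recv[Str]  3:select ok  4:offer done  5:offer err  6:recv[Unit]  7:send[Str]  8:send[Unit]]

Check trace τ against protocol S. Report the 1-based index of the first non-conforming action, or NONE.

NONE

@1 offer more  ok  state: recv[Str].select{done: recv[Int].μY.…, ok: offer{done: μY.…, ack: μY.…}, more: recv[Str].μY.…}
@2 recv[Str]  ok  state: select{done: recv[Int].μY.…, ok: offer{done: μY.…, ack: μY.…}, more: recv[Str].μY.…}
@3 select ok  ok  state: offer{done: μY.…, ack: μY.…}
@4 offer done  ok  state: μY.…
@5 offer err  ok  state: recv[Unit].send[Str].send[Unit].end
@6 recv[Unit]  ok  state: send[Str].send[Unit].end
@7 send[Str]  ok  state: send[Unit].end
@8 send[Unit]  ok  state: end
all 8 steps conform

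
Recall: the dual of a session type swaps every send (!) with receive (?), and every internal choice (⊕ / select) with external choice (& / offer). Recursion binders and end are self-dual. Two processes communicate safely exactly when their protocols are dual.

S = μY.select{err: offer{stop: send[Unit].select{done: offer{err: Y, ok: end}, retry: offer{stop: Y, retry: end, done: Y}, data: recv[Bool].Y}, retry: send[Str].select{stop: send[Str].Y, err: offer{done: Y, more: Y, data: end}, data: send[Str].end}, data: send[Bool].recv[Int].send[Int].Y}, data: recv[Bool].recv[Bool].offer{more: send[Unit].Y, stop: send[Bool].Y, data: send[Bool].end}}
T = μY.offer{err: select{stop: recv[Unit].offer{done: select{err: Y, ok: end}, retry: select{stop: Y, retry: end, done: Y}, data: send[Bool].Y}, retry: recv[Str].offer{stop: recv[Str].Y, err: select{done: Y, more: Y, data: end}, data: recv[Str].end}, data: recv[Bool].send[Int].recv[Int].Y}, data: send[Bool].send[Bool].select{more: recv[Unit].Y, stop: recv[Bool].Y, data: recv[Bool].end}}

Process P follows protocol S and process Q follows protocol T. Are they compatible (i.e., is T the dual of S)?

YES

μY ‖ μY  ✓ (rec unchanged)
  select{err,data} ‖ offer{err,data}  ✓ same labels
    case err:
      offer{stop,retry,data} ‖ select{stop,retry,data}  ✓ same labels
        case stop:
          send[Unit] ‖ recv[Unit]  ✓
            select{done,retry,data} ‖ offer{done,retry,data}  ✓ same labels
              case done:
                offer{err,ok} ‖ select{err,ok}  ✓ same labels
                  case err:
                    Y ‖ Y  ✓
                  case ok:
                    end ‖ end  ✓
              case retry:
                offer{stop,retry,done} ‖ select{stop,retry,done}  ✓ same labels
                  case stop:
                    Y ‖ Y  ✓
                  case retry:
                    end ‖ end  ✓
                  case done:
                    Y ‖ Y  ✓
              case data:
                recv[Bool] ‖ send[Bool]  ✓
                  Y ‖ Y  ✓
        case retry:
          send[Str] ‖ recv[Str]  ✓
            select{stop,err,data} ‖ offer{stop,err,data}  ✓ same labels
              case stop:
                send[Str] ‖ recv[Str]  ✓
                  Y ‖ Y  ✓
              case err:
                offer{done,more,data} ‖ select{done,more,data}  ✓ same labels
                  case done:
                    Y ‖ Y  ✓
                  case more:
                    Y ‖ Y  ✓
                  case data:
                    end ‖ end  ✓
              case data:
                send[Str] ‖ recv[Str]  ✓
                  end ‖ end  ✓
        case data:
          send[Bool] ‖ recv[Bool]  ✓
            recv[Int] ‖ send[Int]  ✓
              send[Int] ‖ recv[Int]  ✓
                Y ‖ Y  ✓
    case data:
      recv[Bool] ‖ send[Bool]  ✓
        recv[Bool] ‖ send[Bool]  ✓
          offer{more,stop,data} ‖ select{more,stop,data}  ✓ same labels
            case more:
              send[Unit] ‖ recv[Unit]  ✓
                Y ‖ Y  ✓
            case stop:
              send[Bool] ‖ recv[Bool]  ✓
                Y ‖ Y  ✓
            case data:
              send[Bool] ‖ recv[Bool]  ✓
                end ‖ end  ✓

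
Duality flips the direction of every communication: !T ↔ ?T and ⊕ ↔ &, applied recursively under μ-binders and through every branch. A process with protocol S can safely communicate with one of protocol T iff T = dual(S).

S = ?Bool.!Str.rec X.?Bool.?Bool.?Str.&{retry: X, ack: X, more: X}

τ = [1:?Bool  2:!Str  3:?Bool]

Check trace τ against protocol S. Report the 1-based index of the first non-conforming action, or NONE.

[1] ?Bool  ok  residual = !Str.rec X.…
[2] !Str  ok  residual = rec X.…
[3] ?Bool  ok  residual = ?Bool.?Str.&{retry: rec X.…, ack: rec X.…, more: rec X.…}
trace exhausted — no violation

NONE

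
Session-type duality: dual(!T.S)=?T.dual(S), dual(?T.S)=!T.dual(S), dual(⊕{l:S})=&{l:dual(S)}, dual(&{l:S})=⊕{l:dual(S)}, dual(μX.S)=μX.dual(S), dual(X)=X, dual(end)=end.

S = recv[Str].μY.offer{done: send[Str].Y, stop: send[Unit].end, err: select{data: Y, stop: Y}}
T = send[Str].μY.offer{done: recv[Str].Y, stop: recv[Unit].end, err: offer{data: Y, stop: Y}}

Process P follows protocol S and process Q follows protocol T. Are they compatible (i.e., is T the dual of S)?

NO

recv[Str] vs send[Str]  ok
  μY vs μY  ok (μ self-dual)
    offer{done,stop,err} vs offer{done,stop,err}  ✗ choice polarity not flipped — not dual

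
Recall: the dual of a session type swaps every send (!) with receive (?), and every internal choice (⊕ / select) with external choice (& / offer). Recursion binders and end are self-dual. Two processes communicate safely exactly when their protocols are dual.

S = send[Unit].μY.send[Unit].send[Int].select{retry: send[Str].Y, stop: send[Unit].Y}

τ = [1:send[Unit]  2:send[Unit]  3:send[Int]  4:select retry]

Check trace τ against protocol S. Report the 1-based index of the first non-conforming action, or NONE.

NONE

[1] send[Unit]  match  now at μY.…
[2] send[Unit]  match  now at send[Int].select{retry: send[Str].μY.…, stop: send[Unit].μY.…}
[3] send[Int]  match  now at select{retry: send[Str].μY.…, stop: send[Unit].μY.…}
[4] select retry  match  now at send[Str].μY.…
τ conforms to S (length 4)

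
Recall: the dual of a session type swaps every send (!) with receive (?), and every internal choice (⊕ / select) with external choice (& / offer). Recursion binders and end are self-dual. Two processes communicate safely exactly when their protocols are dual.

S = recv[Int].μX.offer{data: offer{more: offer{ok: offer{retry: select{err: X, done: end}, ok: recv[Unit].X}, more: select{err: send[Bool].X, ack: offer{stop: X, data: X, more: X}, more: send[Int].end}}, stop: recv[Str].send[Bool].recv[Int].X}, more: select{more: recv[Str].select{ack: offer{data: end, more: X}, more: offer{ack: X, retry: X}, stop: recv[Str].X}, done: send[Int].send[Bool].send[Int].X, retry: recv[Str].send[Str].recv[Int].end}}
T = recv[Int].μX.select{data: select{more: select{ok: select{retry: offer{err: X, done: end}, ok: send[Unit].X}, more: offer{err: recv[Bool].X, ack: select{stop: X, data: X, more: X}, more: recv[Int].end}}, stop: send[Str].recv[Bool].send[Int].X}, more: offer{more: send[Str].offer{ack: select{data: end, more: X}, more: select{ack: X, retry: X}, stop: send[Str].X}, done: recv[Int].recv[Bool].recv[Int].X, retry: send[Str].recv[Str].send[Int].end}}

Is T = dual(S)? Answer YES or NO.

NO

recv[Int] ‖ recv[Int]  ✗ same direction on both sides — not dual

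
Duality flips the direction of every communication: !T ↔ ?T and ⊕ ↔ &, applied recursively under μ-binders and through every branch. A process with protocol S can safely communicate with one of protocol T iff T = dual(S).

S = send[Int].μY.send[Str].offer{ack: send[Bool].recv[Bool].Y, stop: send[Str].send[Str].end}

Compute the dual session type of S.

send[Int] = recv[Int]
  μY = μY  (rec unchanged)
    send[Str] = recv[Str]
      offer{ack,stop} = select{ack,stop}  (external→internal)
        [ack]
          send[Bool] = recv[Bool]
            recv[Bool] = send[Bool]
              Y self-dual
        [stop]
          send[Str] = recv[Str]
            send[Str] = recv[Str]
              end self-dual

recv[Int].μY.recv[Str].select{ack: recv[Bool].send[Bool].Y, stop: recv[Str].recv[Str].end}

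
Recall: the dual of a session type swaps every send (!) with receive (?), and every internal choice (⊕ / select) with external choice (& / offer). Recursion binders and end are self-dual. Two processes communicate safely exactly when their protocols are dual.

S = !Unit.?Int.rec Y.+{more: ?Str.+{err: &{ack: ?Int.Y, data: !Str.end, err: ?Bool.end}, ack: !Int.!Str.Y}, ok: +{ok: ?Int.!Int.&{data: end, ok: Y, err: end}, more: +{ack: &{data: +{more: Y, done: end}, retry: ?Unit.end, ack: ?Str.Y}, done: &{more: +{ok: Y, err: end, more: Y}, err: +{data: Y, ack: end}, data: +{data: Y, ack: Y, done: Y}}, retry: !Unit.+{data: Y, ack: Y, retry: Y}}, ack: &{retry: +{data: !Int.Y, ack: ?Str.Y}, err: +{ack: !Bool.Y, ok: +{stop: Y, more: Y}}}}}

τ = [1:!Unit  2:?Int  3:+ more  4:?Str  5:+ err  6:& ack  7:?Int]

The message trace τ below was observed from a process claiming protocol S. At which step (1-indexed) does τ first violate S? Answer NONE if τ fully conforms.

NONE

step 1: !Unit  ✓  now at ?Int.rec Y.…
step 2: ?Int  ✓  now at rec Y.…
step 3: + more  ✓  now at ?Str.+{err: &{ack: ?Int.rec Y.…, data: !Str.end, err: ?Bool.end}, ack: !Int.!Str.rec Y.…}
step 4: ?Str  ✓  now at +{err: &{ack: ?Int.rec Y.…, data: !Str.end, err: ?Bool.end}, ack: !Int.!Str.rec Y.…}
step 5: + err  ✓  now at &{ack: ?Int.rec Y.…, data: !Str.end, err: ?Bool.end}
step 6: & ack  ✓  now at ?Int.rec Y.…
step 7: ?Int  ✓  now at rec Y.…
τ conforms to S (length 7)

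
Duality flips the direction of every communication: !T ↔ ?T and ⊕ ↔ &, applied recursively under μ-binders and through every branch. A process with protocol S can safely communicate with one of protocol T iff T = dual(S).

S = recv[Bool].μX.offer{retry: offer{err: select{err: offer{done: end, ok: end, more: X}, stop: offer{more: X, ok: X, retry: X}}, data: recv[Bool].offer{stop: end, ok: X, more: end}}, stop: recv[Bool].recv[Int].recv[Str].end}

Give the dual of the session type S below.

send[Bool].μX.select{retry: select{err: offer{err: select{done: end, ok: end, more: X}, stop: select{more: X, ok: X, retry: X}}, data: send[Bool].select{stop: end, ok: X, more: end}}, stop: send[Bool].send[Int].send[Str].end}

recv[Bool] ↦ send[Bool]
  μX ↦ μX  (μ self-dual)
    offer{retry,stop} ↦ select{retry,stop}  (external→internal)
      [retry]
        offer{err,data} ↦ select{err,data}  (external→internal)
          [err]
            select{err,stop} ↦ offer{err,stop}  (internal→external)
              [err]
                offer{done,ok,more} ↦ select{done,ok,more}  (external→internal)
                  [done]
                    dual(end) = end
                  [ok]
                    dual(end) = end
                  [more]
                    dual(X) = X
              [stop]
                offer{more,ok,retry} ↦ select{more,ok,retry}  (external→internal)
                  [more]
                    dual(X) = X
                  [ok]
                    dual(X) = X
                  [retry]
                    dual(X) = X
          [data]
            recv[Bool] ↦ send[Bool]
              offer{stop,ok,more} ↦ select{stop,ok,more}  (external→internal)
                [stop]
                  dual(end) = end
                [ok]
                  dual(X) = X
                [more]
                  dual(end) = end
      [stop]
        recv[Bool] ↦ send[Bool]
          recv[Int] ↦ send[Int]
            recv[Str] ↦ send[Str]
              dual(end) = end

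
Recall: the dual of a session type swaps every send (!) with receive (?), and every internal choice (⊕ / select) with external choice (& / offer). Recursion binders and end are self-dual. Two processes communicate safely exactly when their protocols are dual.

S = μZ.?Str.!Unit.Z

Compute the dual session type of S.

μZ.!Str.?Unit.Z

μZ = μZ  (binder kept)
  ?Str = !Str
    !Unit = ?Unit
      dual(Z) = Z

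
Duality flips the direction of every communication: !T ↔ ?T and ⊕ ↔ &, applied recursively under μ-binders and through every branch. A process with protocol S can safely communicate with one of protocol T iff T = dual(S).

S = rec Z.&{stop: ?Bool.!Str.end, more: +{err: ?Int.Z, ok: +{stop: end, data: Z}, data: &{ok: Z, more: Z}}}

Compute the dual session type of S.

rec Z → rec Z  (rec unchanged)
  &{stop,more} → +{stop,more}  (&→⊕)
    • stop:
      ?Bool → !Bool
        !Str → ?Str
          end ↦ end
    • more:
      +{err,ok,data} → &{err,ok,data}  (select→offer)
        • err:
          ?Int → !Int
            Z ↦ Z
        • ok:
          +{stop,data} → &{stop,data}  (select→offer)
            • stop:
              end ↦ end
            • data:
              Z ↦ Z
        • data:
          &{ok,more} → +{ok,more}  (&→⊕)
            • ok:
              Z ↦ Z
            • more:
              Z ↦ Z

rec Z.+{stop: !Bool.?Str.end, more: &{err: !Int.Z, ok: &{stop: end, data: Z}, data: +{ok: Z, more: Z}}}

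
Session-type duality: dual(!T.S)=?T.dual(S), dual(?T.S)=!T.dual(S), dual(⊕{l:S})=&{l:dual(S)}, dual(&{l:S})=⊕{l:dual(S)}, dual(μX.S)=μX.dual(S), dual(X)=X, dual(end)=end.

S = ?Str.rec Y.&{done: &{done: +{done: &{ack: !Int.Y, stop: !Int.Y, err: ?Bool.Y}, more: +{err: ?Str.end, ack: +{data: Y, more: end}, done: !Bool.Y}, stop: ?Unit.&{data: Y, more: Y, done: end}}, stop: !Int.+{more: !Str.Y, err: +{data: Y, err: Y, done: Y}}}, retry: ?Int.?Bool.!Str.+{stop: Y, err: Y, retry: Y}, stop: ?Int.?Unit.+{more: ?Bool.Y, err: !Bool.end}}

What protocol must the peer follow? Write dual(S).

!Str.rec Y.+{done: +{done: &{done: +{ack: ?Int.Y, stop: ?Int.Y, err: !Bool.Y}, more: &{err: !Str.end, ack: &{data: Y, more: end}, done: ?Bool.Y}, stop: !Unit.+{data: Y, more: Y, done: end}}, stop: ?Int.&{more: ?Str.Y, err: &{data: Y, err: Y, done: Y}}}, retry: !Int.!Bool.?Str.&{stop: Y, err: Y, retry: Y}, stop: !Int.!Unit.&{more: !Bool.Y, err: ?Bool.end}}

?Str = !Str
  rec Y = rec Y  (rec unchanged)
    &{done,retry,stop} = +{done,retry,stop}  (&→⊕)
      • done:
        &{done,stop} = +{done,stop}  (&→⊕)
          • done:
            +{done,more,stop} = &{done,more,stop}  (⊕→&)
              • done:
                &{ack,stop,err} = +{ack,stop,err}  (&→⊕)
                  • ack:
                    !Int = ?Int
                      Y self-dual
                  • stop:
                    !Int = ?Int
                      Y self-dual
                  • err:
                    ?Bool = !Bool
                      Y self-dual
              • more:
                +{err,ack,done} = &{err,ack,done}  (⊕→&)
                  • err:
                    ?Str = !Str
                      end self-dual
                  • ack:
                    +{data,more} = &{data,more}  (⊕→&)
                      • data:
                        Y self-dual
                      • more:
                        end self-dual
                  • done:
                    !Bool = ?Bool
                      Y self-dual
              • stop:
                ?Unit = !Unit
                  &{data,more,done} = +{data,more,done}  (&→⊕)
                    • data:
                      Y self-dual
                    • more:
                      Y self-dual
                    • done:
                      end self-dual
          • stop:
            !Int = ?Int
              +{more,err} = &{more,err}  (⊕→&)
                • more:
                  !Str = ?Str
                    Y self-dual
                • err:
                  +{data,err,done} = &{data,err,done}  (⊕→&)
                    • data:
                      Y self-dual
                    • err:
                      Y self-dual
                    • done:
                      Y self-dual
      • retry:
        ?Int = !Int
          ?Bool = !Bool
            !Str = ?Str
              +{stop,err,retry} = &{stop,err,retry}  (⊕→&)
                • stop:
                  Y self-dual
                • err:
                  Y self-dual
                • retry:
                  Y self-dual
      • stop:
        ?Int = !Int
          ?Unit = !Unit
            +{more,err} = &{more,err}  (⊕→&)
              • more:
                ?Bool = !Bool
                  Y self-dual
              • err:
                !Bool = ?Bool
                  end self-dual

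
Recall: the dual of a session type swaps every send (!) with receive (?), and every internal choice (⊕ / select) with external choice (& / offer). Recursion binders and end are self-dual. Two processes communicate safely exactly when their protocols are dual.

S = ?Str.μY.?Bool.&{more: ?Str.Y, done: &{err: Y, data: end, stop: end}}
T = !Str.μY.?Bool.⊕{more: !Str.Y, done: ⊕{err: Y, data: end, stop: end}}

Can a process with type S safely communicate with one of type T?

?Str vs !Str  match
  μY vs μY  match (rec unchanged)
    ?Bool vs ?Bool  ✗ same direction on both sides — not dual

NO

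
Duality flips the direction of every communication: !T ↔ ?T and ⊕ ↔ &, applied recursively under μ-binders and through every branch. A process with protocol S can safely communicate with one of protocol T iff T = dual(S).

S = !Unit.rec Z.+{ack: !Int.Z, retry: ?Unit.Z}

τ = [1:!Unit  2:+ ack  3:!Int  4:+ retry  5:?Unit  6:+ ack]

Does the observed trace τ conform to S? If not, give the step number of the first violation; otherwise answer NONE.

NONE

step 1: !Unit  match  now at rec Z.…
step 2: + ack  match  now at !Int.rec Z.…
step 3: !Int  match  now at rec Z.…
step 4: + retry  match  now at ?Unit.rec Z.…
step 5: ?Unit  match  now at rec Z.…
step 6: + ack  match  now at !Int.rec Z.…
τ conforms to S (length 6)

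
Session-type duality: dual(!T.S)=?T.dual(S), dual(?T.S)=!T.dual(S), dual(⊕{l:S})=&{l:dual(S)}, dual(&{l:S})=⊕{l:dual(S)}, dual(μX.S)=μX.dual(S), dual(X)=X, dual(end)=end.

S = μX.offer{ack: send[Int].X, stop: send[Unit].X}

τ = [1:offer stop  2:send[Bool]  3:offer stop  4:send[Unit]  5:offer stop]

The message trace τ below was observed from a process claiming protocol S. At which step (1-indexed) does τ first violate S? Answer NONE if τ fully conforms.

[1] offer stop  ok  state: send[Unit].μX.…
[2] got send[Bool], protocol expects send[Unit]  ✗

2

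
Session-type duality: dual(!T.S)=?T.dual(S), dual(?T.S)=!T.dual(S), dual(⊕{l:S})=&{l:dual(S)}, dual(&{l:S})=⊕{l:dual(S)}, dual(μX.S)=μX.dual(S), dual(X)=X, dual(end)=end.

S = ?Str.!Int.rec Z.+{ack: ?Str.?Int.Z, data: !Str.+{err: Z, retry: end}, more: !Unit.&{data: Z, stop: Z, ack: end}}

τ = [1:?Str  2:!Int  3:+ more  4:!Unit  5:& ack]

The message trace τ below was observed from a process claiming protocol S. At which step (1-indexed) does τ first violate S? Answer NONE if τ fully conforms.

NONE

[1] ?Str  match  state: !Int.rec Z.…
[2] !Int  match  state: rec Z.…
[3] + more  match  state: !Unit.&{data: rec Z.…, stop: rec Z.…, ack: end}
[4] !Unit  match  state: &{data: rec Z.…, stop: rec Z.…, ack: end}
[5] & ack  match  state: end
all 5 steps conform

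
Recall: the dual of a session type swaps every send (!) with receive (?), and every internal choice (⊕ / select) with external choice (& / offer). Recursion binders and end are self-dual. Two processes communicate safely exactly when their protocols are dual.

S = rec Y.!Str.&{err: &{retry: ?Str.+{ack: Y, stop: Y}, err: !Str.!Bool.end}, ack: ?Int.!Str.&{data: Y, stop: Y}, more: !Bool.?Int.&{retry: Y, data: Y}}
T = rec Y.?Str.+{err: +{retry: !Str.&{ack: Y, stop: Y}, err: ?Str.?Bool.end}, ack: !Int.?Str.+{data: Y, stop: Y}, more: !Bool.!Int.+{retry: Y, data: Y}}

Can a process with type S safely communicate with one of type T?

NO

rec Y ‖ rec Y  ok (binder kept)
  !Str ‖ ?Str  ok
    &{err,ack,more} ‖ +{err,ack,more}  ok same labels
      • err:
        &{retry,err} ‖ +{retry,err}  ok same labels
          • retry:
            ?Str ‖ !Str  ok
              +{ack,stop} ‖ &{ack,stop}  ok same labels
                • ack:
                  Y ‖ Y  ok
                • stop:
                  Y ‖ Y  ok
          • err:
            !Str ‖ ?Str  ok
              !Bool ‖ ?Bool  ok
                end ‖ end  ok
      • ack:
        ?Int ‖ !Int  ok
          !Str ‖ ?Str  ok
            &{data,stop} ‖ +{data,stop}  ok same labels
              • data:
                Y ‖ Y  ok
              • stop:
                Y ‖ Y  ok
      • more:
        !Bool ‖ !Bool  ✗ same direction on both sides — not dual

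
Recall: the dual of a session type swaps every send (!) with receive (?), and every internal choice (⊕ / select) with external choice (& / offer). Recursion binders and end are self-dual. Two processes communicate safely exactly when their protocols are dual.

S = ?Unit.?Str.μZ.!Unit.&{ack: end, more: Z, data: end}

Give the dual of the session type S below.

?Unit → !Unit
  ?Str → !Str
    μZ → μZ  (rec unchanged)
      !Unit → ?Unit
        &{ack,more,data} → ⊕{ack,more,data}  (offer→select)
          • ack:
            dual(end) = end
          • more:
            dual(Z) = Z
          • data:
            dual(end) = end

!Unit.!Str.μZ.?Unit.⊕{ack: end, more: Z, data: end}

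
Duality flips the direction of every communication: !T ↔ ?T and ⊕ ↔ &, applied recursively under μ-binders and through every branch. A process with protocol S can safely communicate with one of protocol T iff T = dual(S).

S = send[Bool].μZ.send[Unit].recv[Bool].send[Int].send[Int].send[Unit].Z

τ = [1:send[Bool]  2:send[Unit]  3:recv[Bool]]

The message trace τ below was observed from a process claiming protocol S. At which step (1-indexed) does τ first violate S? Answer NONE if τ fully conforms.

NONE

step 1: send[Bool]  ok  residual = μZ.…
step 2: send[Unit]  ok  residual = recv[Bool].send[Int].send[Int].send[Unit].μZ.…
step 3: recv[Bool]  ok  residual = send[Int].send[Int].send[Unit].μZ.…
trace exhausted — no violation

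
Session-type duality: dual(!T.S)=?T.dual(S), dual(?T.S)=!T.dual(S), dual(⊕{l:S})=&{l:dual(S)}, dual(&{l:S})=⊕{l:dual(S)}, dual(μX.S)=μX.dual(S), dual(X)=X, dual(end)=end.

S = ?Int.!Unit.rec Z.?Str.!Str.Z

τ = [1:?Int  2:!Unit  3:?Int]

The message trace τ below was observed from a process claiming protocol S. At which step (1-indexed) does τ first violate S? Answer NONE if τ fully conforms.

[1] ?Int  match  state: !Unit.rec Z.…
[2] !Unit  match  state: rec Z.…
[3] got ?Int, protocol expects ?Str  ✗

3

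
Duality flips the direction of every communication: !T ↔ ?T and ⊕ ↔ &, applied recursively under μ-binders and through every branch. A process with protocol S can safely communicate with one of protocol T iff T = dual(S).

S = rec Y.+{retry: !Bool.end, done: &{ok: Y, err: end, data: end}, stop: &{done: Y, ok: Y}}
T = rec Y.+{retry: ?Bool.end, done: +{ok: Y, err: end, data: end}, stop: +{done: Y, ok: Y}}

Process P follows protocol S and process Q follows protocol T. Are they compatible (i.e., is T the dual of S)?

rec Y vs rec Y  ok (binder kept)
  +{retry,done,stop} vs +{retry,done,stop}  ✗ choice polarity not flipped — not dual

NO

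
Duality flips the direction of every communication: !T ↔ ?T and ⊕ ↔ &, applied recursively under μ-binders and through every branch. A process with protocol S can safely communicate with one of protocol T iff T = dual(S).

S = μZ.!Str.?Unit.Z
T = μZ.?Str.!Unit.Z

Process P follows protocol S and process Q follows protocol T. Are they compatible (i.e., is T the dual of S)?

YES

μZ vs μZ  ok (rec unchanged)
  !Str vs ?Str  ok
    ?Unit vs !Unit  ok
      Z vs Z  ok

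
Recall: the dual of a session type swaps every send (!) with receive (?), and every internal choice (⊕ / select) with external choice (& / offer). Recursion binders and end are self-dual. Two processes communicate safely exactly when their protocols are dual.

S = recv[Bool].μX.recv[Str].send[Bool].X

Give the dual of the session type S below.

recv[Bool] → send[Bool]
  μX → μX  (rec unchanged)
    recv[Str] → send[Str]
      send[Bool] → recv[Bool]
        X self-dual

send[Bool].μX.send[Str].recv[Bool].X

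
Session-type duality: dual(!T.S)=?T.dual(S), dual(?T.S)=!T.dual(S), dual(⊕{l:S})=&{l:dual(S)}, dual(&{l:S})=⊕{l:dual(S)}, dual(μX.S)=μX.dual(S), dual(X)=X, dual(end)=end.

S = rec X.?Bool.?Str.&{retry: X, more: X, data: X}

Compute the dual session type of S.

rec X.!Bool.!Str.+{retry: X, more: X, data: X}

rec X → rec X  (binder kept)
  ?Bool → !Bool
    ?Str → !Str
      &{retry,more,data} → +{retry,more,data}  (&→⊕)
        [retry]
          X ↦ X
        [more]
          X ↦ X
        [data]
          X ↦ X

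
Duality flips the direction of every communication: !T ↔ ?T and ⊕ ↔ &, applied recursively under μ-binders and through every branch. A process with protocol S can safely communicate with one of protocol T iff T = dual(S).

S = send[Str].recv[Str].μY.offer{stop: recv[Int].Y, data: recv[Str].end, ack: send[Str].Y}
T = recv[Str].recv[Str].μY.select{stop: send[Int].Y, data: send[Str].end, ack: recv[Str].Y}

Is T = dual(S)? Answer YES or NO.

send[Str] | recv[Str]  match
  recv[Str] | recv[Str]  ✗ same direction on both sides — not dual

NO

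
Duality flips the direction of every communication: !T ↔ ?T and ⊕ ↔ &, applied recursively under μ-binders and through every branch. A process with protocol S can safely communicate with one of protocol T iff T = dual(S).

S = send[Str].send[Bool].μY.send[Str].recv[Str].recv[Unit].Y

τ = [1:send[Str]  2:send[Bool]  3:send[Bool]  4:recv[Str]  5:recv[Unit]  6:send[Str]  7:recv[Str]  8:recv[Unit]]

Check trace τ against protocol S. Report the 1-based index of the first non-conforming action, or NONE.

3

step 1: send[Str]  match  cont: send[Bool].μY.…
step 2: send[Bool]  match  cont: μY.…
step 3: got send[Bool], protocol expects send[Str]  ✗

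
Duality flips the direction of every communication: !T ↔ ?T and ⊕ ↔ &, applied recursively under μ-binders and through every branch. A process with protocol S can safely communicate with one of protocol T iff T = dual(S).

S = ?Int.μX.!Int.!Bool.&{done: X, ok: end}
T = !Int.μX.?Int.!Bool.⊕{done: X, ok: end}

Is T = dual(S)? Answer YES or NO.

NO

?Int | !Int  ✓
  μX | μX  ✓ (binder kept)
    !Int | ?Int  ✓
      !Bool | !Bool  ✗ same direction on both sides — not dual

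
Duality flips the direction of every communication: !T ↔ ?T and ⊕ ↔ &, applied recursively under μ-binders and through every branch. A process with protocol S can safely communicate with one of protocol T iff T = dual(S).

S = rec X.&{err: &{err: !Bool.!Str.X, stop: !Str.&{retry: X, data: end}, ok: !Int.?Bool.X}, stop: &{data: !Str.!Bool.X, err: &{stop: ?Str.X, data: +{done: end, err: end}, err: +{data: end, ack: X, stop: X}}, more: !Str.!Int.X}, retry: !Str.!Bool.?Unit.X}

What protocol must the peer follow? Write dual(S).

rec X.+{err: +{err: ?Bool.?Str.X, stop: ?Str.+{retry: X, data: end}, ok: ?Int.!Bool.X}, stop: +{data: ?Str.?Bool.X, err: +{stop: !Str.X, data: &{done: end, err: end}, err: &{data: end, ack: X, stop: X}}, more: ?Str.?Int.X}, retry: ?Str.?Bool.!Unit.X}

rec X = rec X  (rec unchanged)
  &{err,stop,retry} = +{err,stop,retry}  (offer→select)
    • err:
      &{err,stop,ok} = +{err,stop,ok}  (offer→select)
        • err:
          !Bool = ?Bool
            !Str = ?Str
              X ↦ X
        • stop:
          !Str = ?Str
            &{retry,data} = +{retry,data}  (offer→select)
              • retry:
                X ↦ X
              • data:
                end ↦ end
        • ok:
          !Int = ?Int
            ?Bool = !Bool
              X ↦ X
    • stop:
      &{data,err,more} = +{data,err,more}  (offer→select)
        • data:
          !Str = ?Str
            !Bool = ?Bool
              X ↦ X
        • err:
          &{stop,data,err} = +{stop,data,err}  (offer→select)
            • stop:
              ?Str = !Str
                X ↦ X
            • data:
              +{done,err} = &{done,err}  (internal→external)
                • done:
                  end ↦ end
                • err:
                  end ↦ end
            • err:
              +{data,ack,stop} = &{data,ack,stop}  (internal→external)
                • data:
                  end ↦ end
                • ack:
                  X ↦ X
                • stop:
                  X ↦ X
        • more:
          !Str = ?Str
            !Int = ?Int
              X ↦ X
    • retry:
      !Str = ?Str
        !Bool = ?Bool
          ?Unit = !Unit
            X ↦ X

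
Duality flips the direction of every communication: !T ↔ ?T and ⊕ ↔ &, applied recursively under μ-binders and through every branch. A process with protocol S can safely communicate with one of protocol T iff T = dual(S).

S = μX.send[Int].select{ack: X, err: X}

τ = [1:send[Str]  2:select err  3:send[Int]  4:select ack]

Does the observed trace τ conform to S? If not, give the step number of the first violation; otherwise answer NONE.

1

[1] got send[Str], protocol expects send[Int]  ✗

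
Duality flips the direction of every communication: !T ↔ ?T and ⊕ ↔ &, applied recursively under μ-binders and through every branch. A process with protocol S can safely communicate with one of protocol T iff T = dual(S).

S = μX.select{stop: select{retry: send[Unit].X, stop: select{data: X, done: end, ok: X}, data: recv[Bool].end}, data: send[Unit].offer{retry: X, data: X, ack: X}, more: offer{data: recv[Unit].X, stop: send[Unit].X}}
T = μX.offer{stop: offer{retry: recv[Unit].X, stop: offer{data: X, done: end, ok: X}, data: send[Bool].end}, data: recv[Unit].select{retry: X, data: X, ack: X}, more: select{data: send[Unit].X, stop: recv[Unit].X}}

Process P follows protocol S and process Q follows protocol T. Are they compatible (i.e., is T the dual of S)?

μX | μX  ok (binder kept)
  select{stop,data,more} | offer{stop,data,more}  ok same labels
    [stop]
      select{retry,stop,data} | offer{retry,stop,data}  ok same labels
        [retry]
          send[Unit] | recv[Unit]  ok
            X | X  ok
        [stop]
          select{data,done,ok} | offer{data,done,ok}  ok same labels
            [data]
              X | X  ok
            [done]
              end | end  ok
            [ok]
              X | X  ok
        [data]
          recv[Bool] | send[Bool]  ok
            end | end  ok
    [data]
      send[Unit] | recv[Unit]  ok
        offer{retry,data,ack} | select{retry,data,ack}  ok same labels
          [retry]
            X | X  ok
          [data]
            X | X  ok
          [ack]
            X | X  ok
    [more]
      offer{data,stop} | select{data,stop}  ok same labels
        [data]
          recv[Unit] | send[Unit]  ok
            X | X  ok
        [stop]
          send[Unit] | recv[Unit]  ok
            X | X  ok

YES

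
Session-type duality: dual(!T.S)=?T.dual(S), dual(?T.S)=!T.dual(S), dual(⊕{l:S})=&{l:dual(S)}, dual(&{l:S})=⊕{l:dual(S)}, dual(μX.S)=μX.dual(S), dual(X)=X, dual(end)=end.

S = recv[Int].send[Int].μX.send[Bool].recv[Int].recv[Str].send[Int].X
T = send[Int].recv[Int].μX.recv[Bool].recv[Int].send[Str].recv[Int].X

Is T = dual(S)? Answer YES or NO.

recv[Int] ‖ send[Int]  ✓
  send[Int] ‖ recv[Int]  ✓
    μX ‖ μX  ✓ (rec unchanged)
      send[Bool] ‖ recv[Bool]  ✓
        recv[Int] ‖ recv[Int]  ✗ same direction on both sides — not dual

NO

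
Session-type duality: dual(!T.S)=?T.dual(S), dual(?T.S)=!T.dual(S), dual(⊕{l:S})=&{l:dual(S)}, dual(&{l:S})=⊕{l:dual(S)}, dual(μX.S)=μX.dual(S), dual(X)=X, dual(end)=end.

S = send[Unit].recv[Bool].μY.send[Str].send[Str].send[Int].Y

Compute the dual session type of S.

send[Unit] = recv[Unit]
  recv[Bool] = send[Bool]
    μY = μY  (binder kept)
      send[Str] = recv[Str]
        send[Str] = recv[Str]
          send[Int] = recv[Int]
            Y self-dual

recv[Unit].send[Bool].μY.recv[Str].recv[Str].recv[Int].Y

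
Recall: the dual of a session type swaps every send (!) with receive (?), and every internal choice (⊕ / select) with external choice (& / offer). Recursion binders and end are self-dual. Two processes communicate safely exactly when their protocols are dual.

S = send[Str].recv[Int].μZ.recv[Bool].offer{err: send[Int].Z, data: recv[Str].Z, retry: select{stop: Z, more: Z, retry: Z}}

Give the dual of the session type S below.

send[Str] → recv[Str]
  recv[Int] → send[Int]
    μZ → μZ  (rec unchanged)
      recv[Bool] → send[Bool]
        offer{err,data,retry} → select{err,data,retry}  (&→⊕)
          case err:
            send[Int] → recv[Int]
              Z ↦ Z
          case data:
            recv[Str] → send[Str]
              Z ↦ Z
          case retry:
            select{stop,more,retry} → offer{stop,more,retry}  (internal→external)
              case stop:
                Z ↦ Z
              case more:
                Z ↦ Z
              case retry:
                Z ↦ Z

recv[Str].send[Int].μZ.send[Bool].select{err: recv[Int].Z, data: send[Str].Z, retry: offer{stop: Z, more: Z, retry: Z}}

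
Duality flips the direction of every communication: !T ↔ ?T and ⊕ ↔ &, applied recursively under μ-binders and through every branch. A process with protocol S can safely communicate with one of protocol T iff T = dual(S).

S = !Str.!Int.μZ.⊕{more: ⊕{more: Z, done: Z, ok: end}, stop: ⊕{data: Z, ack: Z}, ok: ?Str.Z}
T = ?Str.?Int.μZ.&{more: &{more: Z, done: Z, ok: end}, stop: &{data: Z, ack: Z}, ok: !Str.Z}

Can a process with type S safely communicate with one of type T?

YES

!Str vs ?Str  ok
  !Int vs ?Int  ok
    μZ vs μZ  ok (rec unchanged)
      ⊕{more,stop,ok} vs &{more,stop,ok}  ok same labels
        [more]
          ⊕{more,done,ok} vs &{more,done,ok}  ok same labels
            [more]
              Z vs Z  ok
            [done]
              Z vs Z  ok
            [ok]
              end vs end  ok
        [stop]
          ⊕{data,ack} vs &{data,ack}  ok same labels
            [data]
              Z vs Z  ok
            [ack]
              Z vs Z  ok
        [ok]
          ?Str vs !Str  ok
            Z vs Z  ok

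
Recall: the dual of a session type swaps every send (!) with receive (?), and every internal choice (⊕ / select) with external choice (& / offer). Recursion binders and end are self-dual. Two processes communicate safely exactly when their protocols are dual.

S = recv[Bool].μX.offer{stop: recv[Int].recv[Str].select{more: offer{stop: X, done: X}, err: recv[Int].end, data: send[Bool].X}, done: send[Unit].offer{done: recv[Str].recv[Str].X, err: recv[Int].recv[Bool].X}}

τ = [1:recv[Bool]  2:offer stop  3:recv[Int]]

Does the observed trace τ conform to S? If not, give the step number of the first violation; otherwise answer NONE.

step 1: recv[Bool]  ok  now at μX.…
step 2: offer stop  ok  now at recv[Int].recv[Str].select{more: offer{stop: μX.…, done: μX.…}, err: recv[Int].end, data: send[Bool].μX.…}
step 3: recv[Int]  ok  now at recv[Str].select{more: offer{stop: μX.…, done: μX.…}, err: recv[Int].end, data: send[Bool].μX.…}
τ conforms to S (length 3)

NONE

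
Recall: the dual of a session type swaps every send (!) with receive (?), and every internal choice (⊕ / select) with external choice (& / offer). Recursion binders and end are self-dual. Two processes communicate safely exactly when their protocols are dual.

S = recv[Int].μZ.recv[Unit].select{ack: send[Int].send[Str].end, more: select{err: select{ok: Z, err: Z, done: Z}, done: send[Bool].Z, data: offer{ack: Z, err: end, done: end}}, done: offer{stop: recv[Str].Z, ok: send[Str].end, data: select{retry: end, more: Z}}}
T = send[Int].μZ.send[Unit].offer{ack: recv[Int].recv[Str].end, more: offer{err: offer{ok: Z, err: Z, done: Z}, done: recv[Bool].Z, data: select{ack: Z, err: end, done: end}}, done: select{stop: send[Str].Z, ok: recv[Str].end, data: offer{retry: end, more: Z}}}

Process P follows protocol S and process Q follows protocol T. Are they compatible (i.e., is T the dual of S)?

YES

recv[Int] ‖ send[Int]  ✓
  μZ ‖ μZ  ✓ (μ self-dual)
    recv[Unit] ‖ send[Unit]  ✓
      select{ack,more,done} ‖ offer{ack,more,done}  ✓ same labels
        case ack:
          send[Int] ‖ recv[Int]  ✓
            send[Str] ‖ recv[Str]  ✓
              end ‖ end  ✓
        case more:
          select{err,done,data} ‖ offer{err,done,data}  ✓ same labels
            case err:
              select{ok,err,done} ‖ offer{ok,err,done}  ✓ same labels
                case ok:
                  Z ‖ Z  ✓
                case err:
                  Z ‖ Z  ✓
                case done:
                  Z ‖ Z  ✓
            case done:
              send[Bool] ‖ recv[Bool]  ✓
                Z ‖ Z  ✓
            case data:
              offer{ack,err,done} ‖ select{ack,err,done}  ✓ same labels
                case ack:
                  Z ‖ Z  ✓
                case err:
                  end ‖ end  ✓
                case done:
                  end ‖ end  ✓
        case done:
          offer{stop,ok,data} ‖ select{stop,ok,data}  ✓ same labels
            case stop:
              recv[Str] ‖ send[Str]  ✓
                Z ‖ Z  ✓
            case ok:
              send[Str] ‖ recv[Str]  ✓
                end ‖ end  ✓
            case data:
              select{retry,more} ‖ offer{retry,more}  ✓ same labels
                case retry:
                  end ‖ end  ✓
                case more:
                  Z ‖ Z  ✓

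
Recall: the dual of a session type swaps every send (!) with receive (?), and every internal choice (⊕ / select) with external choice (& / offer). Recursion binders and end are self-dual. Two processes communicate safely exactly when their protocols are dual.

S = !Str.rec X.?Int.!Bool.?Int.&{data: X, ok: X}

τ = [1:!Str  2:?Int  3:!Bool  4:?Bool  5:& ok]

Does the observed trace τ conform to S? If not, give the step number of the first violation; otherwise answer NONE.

[1] !Str  ✓  cont: rec X.…
[2] ?Int  ✓  cont: !Bool.?Int.&{data: rec X.…, ok: rec X.…}
[3] !Bool  ✓  cont: ?Int.&{data: rec X.…, ok: rec X.…}
[4] got ?Bool, protocol expects ?Int  ✗

4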